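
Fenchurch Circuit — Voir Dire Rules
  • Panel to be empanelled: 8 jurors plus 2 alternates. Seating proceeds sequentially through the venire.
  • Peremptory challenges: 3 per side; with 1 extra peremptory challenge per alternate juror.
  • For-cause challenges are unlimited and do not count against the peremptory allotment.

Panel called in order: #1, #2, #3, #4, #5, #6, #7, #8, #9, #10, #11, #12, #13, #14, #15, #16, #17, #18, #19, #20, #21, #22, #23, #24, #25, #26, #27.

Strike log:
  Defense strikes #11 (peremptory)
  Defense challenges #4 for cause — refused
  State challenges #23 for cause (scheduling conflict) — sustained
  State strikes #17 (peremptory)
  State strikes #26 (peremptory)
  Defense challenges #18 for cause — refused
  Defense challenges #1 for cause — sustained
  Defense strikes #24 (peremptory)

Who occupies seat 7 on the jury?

Removed: #1, #11, #17, #23, #24, #26. (#4, #18 stay — for-cause denied.)
Seating in order: seats 1–8 → #2, #3, #4, #5, #6, #7, #8, #9; alternates → #10, #12.
So seat 7 is #8.

8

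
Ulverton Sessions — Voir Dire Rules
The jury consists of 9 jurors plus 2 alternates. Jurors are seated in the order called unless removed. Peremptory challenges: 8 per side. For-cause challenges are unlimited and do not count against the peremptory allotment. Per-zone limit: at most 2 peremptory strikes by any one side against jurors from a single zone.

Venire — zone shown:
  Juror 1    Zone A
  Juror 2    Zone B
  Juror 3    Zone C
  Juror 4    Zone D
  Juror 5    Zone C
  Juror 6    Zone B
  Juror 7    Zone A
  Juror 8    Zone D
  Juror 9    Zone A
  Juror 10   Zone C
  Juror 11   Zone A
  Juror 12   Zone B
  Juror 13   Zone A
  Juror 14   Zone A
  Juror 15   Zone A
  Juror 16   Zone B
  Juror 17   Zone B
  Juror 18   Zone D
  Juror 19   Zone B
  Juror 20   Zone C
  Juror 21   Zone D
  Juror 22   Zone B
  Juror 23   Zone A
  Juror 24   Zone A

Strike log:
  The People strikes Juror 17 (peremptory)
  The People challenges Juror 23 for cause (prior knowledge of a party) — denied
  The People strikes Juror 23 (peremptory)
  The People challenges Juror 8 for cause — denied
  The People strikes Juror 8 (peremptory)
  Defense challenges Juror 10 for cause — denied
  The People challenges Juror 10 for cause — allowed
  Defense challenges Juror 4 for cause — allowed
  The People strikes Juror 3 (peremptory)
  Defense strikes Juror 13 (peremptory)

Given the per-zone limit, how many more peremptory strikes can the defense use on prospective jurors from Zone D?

2

Defense peremptories so far: #13 — 1 of 8 used, 7 left overall.
Against Zone D: none yet — per-zone cap 2 leaves 2.
Binding limit: min(7, 2) = 2.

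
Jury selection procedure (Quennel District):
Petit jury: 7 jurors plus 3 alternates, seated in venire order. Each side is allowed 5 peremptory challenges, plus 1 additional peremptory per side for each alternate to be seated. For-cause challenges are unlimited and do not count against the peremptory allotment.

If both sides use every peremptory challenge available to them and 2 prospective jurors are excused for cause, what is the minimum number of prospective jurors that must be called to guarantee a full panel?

Seats to fill: 7 + 3 alternates = 10.
Peremptories: 5 + 1×3 = 8 per side × 2 sides = 16.
For-cause removals: 2.
Minimum venire: 10 + 16 + 2 = 28.

28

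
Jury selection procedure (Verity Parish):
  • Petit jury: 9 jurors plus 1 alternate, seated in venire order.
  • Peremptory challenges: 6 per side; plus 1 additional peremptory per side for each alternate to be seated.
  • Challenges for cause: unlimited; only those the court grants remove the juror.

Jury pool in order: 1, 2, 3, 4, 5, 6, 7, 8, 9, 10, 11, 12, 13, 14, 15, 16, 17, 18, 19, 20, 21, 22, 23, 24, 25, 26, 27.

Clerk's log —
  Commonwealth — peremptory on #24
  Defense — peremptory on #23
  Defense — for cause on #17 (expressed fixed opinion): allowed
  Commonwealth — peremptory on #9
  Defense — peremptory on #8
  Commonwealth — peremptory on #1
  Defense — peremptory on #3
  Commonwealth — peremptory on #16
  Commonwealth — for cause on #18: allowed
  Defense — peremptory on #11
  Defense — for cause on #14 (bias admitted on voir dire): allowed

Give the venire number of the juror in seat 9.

15

Removed: #1, #3, #8, #9, #11, #14, #16, #17, #18, #23, #24.
Seating in order: seats 1–9 → #2, #4, #5, #6, #7, #10, #12, #13, #15; alternates → #19.
So seat 9 is #15.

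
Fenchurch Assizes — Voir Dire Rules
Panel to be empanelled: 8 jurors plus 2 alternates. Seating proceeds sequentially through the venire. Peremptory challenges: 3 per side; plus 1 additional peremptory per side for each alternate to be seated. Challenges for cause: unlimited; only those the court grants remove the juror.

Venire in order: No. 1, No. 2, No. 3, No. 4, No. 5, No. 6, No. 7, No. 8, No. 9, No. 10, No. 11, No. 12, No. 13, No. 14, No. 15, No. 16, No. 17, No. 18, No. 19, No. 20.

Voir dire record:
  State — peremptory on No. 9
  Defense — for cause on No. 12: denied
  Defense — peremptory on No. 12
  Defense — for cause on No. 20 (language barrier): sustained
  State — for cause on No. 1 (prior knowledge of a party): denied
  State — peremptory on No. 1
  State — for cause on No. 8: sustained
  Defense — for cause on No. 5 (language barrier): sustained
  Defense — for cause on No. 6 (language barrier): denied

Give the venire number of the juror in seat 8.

Removed: #1, #5, #8, #9, #12, #20. (#6 stays — for-cause denied.)
Seating in order: seats 1–8 → #2, #3, #4, #6, #7, #10, #11, #13; alternates → #14, #15.
So seat 8 is #13.

13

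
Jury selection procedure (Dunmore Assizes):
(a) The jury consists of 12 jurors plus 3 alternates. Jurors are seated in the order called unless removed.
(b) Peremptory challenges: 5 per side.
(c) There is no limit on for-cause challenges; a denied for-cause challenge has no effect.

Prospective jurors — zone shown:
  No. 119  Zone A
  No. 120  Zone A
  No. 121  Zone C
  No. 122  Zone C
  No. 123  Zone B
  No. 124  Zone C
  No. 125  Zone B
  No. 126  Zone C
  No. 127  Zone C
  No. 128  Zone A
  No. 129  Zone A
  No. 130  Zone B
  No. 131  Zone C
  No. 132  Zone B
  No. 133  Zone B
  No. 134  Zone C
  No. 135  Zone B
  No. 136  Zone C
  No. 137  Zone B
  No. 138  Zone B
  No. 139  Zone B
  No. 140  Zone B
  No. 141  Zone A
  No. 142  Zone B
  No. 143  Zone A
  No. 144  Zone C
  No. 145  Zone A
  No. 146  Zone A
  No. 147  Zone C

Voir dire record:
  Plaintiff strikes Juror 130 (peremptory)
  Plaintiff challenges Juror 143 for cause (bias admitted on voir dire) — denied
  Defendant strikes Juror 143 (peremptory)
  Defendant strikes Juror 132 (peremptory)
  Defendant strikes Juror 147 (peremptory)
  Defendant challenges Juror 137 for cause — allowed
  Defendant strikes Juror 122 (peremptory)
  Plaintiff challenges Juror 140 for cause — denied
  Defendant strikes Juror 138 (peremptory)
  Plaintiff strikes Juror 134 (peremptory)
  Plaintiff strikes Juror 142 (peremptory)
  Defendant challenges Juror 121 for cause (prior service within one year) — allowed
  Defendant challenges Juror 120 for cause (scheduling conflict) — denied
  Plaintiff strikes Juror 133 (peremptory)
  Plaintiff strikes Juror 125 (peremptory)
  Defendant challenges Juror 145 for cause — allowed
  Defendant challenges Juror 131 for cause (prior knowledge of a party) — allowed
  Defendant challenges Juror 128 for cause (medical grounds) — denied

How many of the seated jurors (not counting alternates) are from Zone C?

4

Removed: #121, #122, #125, #130, #131, #132, #133, #134, #137, #138, #142, #143, #145, #147.
Seated jurors 1–12: #119, #120, #123, #124, #126, #127, #128, #129, #135, #136, #139, #140 (alternates #141, #144, #146 not counted).
Of those, in Zone C: #124, #126, #127, #136 → 4.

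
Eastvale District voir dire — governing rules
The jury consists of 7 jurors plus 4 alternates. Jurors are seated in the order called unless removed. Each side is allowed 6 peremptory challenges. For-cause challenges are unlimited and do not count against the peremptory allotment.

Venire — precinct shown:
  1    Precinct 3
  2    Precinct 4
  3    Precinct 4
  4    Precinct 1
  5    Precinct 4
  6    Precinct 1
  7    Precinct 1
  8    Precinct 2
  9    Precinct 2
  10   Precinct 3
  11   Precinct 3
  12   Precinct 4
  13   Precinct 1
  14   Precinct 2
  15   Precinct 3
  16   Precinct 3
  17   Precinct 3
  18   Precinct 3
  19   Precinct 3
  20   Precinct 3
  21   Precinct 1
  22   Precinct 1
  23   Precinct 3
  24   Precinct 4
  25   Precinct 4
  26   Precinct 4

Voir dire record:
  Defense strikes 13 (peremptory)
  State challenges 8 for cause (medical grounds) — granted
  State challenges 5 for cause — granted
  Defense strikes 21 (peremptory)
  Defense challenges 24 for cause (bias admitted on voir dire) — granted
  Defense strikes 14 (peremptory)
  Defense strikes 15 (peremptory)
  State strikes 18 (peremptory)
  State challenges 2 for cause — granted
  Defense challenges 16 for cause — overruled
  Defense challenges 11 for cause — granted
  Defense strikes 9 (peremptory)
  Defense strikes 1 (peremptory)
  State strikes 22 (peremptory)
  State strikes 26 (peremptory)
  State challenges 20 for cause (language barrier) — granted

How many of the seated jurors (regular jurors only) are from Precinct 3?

2

Removed: #1, #2, #5, #8, #9, #11, #13, #14, #15, #18, #20, #21, #22, #24, #26.
Seated jurors 1–7: #3, #4, #6, #7, #10, #12, #16 (alternates #17, #19, #23, #25 not counted).
Of those, in Precinct 3: #10, #16 → 2.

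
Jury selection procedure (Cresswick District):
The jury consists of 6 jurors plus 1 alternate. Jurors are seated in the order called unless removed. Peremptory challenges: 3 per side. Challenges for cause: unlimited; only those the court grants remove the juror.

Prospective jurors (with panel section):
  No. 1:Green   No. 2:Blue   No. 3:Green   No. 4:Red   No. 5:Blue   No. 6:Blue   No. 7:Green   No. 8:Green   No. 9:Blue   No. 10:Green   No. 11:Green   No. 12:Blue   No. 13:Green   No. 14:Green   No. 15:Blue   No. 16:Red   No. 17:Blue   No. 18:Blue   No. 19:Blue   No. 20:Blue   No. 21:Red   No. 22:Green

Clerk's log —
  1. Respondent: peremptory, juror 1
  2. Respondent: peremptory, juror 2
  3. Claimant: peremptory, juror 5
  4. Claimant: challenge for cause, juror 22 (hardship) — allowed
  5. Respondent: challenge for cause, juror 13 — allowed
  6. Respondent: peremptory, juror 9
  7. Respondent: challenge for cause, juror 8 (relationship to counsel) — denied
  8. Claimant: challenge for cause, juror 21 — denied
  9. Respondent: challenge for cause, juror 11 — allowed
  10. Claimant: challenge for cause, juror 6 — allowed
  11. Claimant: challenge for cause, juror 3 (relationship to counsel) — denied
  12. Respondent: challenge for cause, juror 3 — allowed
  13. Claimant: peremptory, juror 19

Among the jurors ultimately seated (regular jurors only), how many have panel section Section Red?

1

Removed: #1, #2, #3, #5, #6, #9, #11, #13, #19, #22.
Seated jurors 1–6: #4, #7, #8, #10, #12, #14 (alternates #15 not counted).
Of those, in Section Red: #4 → 1.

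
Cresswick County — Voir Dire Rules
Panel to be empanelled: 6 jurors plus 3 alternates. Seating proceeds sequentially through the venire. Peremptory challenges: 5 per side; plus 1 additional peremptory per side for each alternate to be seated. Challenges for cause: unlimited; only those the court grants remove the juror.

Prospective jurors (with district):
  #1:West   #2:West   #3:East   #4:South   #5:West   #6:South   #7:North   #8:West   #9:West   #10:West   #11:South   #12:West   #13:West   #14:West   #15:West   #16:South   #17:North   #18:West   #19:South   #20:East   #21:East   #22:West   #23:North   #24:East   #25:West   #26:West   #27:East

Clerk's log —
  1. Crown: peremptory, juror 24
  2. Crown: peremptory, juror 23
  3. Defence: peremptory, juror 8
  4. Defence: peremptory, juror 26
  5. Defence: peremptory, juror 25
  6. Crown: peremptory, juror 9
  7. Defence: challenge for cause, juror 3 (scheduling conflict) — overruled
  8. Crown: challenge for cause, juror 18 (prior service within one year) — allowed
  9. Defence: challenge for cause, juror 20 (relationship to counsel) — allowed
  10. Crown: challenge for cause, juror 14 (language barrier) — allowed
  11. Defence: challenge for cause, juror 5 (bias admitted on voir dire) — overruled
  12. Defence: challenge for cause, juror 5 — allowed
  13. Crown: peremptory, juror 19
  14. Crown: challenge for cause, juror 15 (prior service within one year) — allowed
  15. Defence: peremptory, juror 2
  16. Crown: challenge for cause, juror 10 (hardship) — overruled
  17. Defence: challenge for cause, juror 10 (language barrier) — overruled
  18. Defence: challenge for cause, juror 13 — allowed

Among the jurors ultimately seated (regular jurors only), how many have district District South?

Removed: #2, #5, #8, #9, #13, #14, #15, #18, #19, #20, #23, #24, #25, #26.
Seated jurors 1–6: #1, #3, #4, #6, #7, #10 (alternates #11, #12, #16 not counted).
Of those, in District South: #4, #6 → 2.

2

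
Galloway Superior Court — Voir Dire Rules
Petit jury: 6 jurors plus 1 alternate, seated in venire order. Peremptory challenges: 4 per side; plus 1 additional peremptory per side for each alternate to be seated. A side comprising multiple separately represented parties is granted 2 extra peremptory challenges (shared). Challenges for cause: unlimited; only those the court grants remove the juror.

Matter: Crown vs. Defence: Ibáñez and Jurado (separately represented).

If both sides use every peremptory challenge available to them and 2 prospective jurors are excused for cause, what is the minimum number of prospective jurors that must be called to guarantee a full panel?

Seats to fill: 6 + 1 alternates = 7.
Peremptories — Crown: 4 + 1×1 = 5; Defence: 4 + 1×1 + 2 = 7; total 12.
For-cause removals: 2.
Minimum venire: 7 + 12 + 2 = 21.

21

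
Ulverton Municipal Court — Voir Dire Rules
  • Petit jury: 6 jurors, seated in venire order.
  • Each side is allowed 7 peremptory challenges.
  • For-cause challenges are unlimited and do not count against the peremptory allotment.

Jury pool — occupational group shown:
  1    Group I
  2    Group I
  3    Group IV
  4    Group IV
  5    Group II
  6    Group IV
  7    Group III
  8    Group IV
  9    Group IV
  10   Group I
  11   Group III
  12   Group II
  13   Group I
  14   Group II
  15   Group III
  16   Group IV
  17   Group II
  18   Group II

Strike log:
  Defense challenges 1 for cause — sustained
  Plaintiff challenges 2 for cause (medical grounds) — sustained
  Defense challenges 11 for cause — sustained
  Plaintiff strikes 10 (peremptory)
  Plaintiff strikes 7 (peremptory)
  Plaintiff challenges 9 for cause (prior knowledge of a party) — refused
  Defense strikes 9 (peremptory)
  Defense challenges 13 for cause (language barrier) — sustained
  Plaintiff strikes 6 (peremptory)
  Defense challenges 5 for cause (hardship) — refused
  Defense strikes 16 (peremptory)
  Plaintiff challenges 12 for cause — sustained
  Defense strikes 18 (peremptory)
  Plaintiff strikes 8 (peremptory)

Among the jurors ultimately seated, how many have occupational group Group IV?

2

Removed: #1, #2, #6, #7, #8, #9, #10, #11, #12, #13, #16, #18.
Seated jurors 1–6: #3, #4, #5, #14, #15, #17.
Of those, in Group IV: #3, #4 → 2.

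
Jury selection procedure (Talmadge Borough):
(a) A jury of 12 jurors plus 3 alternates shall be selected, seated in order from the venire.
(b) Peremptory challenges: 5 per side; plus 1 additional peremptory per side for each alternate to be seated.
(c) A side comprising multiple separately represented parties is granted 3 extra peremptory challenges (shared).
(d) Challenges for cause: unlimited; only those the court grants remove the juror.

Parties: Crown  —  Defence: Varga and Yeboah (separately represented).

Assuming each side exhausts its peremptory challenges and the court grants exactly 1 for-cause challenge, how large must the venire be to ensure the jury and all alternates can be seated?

35

Seats to fill: 12 + 3 alternates = 15.
Peremptories — Crown: 5 + 1×3 = 8; Defence: 5 + 1×3 + 3 = 11; total 19.
For-cause removals: 1.
Minimum venire: 15 + 19 + 1 = 35.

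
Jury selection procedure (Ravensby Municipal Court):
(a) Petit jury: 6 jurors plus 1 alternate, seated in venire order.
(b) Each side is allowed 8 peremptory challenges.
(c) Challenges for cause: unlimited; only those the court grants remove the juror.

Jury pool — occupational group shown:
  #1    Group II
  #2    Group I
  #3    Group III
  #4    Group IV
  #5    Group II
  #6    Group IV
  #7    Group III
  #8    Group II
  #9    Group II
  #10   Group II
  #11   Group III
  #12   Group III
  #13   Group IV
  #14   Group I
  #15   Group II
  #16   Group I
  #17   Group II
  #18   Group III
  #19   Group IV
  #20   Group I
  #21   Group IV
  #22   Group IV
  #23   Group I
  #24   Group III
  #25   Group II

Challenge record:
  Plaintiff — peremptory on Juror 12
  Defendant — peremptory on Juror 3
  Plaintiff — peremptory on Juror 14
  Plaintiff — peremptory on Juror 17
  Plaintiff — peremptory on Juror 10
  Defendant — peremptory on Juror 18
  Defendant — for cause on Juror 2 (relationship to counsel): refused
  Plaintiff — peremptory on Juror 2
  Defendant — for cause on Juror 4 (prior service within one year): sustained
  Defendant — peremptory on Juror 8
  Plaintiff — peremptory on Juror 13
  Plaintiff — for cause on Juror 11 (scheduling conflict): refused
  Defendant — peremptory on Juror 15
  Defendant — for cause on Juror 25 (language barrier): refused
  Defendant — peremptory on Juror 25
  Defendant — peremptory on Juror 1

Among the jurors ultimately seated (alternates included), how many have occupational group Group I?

Removed: #1, #2, #3, #4, #8, #10, #12, #13, #14, #15, #17, #18, #25.
Seated (7 incl. alternates): #5, #6, #7, #9, #11, #16, #19.
Of those, in Group I: #16 → 1.

1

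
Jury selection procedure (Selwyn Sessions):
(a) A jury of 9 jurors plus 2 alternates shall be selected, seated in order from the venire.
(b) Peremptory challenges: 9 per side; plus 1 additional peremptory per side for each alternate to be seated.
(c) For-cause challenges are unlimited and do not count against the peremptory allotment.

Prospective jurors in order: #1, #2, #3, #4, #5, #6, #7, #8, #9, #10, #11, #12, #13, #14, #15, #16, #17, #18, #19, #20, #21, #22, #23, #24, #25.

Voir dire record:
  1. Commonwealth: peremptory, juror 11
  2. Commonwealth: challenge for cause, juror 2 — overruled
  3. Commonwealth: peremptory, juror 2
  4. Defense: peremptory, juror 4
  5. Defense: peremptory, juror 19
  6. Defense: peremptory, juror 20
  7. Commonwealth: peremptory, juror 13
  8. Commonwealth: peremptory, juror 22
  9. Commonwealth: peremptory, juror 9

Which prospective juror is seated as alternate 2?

16

Removed: #2, #4, #9, #11, #13, #19, #20, #22.
Seating in order: seats 1–9 → #1, #3, #5, #6, #7, #8, #10, #12, #14; alternates → #15, #16.
So alternate 2 is #16.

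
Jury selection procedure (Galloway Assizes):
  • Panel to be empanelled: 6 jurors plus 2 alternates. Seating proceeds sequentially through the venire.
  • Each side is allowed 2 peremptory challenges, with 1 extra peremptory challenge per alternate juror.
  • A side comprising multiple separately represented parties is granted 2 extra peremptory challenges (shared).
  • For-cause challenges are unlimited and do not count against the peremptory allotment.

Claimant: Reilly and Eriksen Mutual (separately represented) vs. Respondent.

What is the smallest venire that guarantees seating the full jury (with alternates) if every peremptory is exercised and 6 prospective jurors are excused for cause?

24

Seats to fill: 6 + 2 alternates = 8.
Peremptories — Claimant: 2 + 1×2 + 2 = 6; Respondent: 2 + 1×2 = 4; total 10.
For-cause removals: 6.
Minimum venire: 8 + 10 + 6 = 24.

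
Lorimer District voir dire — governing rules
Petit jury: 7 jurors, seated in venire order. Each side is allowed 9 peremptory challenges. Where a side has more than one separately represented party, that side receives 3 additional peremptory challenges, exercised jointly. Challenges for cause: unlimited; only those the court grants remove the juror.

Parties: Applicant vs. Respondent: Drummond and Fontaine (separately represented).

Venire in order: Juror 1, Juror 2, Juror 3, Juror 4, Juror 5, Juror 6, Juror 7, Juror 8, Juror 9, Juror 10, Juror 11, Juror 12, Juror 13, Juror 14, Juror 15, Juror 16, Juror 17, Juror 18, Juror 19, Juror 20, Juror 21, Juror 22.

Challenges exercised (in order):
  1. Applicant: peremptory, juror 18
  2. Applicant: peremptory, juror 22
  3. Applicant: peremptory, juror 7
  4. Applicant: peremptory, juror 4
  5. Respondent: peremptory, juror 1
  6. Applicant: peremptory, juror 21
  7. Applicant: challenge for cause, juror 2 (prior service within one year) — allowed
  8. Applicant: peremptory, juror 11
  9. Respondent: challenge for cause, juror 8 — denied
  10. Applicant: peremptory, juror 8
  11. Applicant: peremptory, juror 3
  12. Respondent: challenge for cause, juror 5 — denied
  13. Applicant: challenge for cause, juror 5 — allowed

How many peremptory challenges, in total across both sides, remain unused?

12

Applicant allotment: 9. Respondent allotment: 9 base + 3 multi-party = 12.
Applicant peremptories used: #18, #22, #7, #4, #21, #11, #8, #3 — 8 (for-cause on #2, #5 don't count).
Respondent peremptories used: #1 — 1 (for-cause on #8, #5 don't count).
Remaining: (9 − 8) + (12 − 1) = 12.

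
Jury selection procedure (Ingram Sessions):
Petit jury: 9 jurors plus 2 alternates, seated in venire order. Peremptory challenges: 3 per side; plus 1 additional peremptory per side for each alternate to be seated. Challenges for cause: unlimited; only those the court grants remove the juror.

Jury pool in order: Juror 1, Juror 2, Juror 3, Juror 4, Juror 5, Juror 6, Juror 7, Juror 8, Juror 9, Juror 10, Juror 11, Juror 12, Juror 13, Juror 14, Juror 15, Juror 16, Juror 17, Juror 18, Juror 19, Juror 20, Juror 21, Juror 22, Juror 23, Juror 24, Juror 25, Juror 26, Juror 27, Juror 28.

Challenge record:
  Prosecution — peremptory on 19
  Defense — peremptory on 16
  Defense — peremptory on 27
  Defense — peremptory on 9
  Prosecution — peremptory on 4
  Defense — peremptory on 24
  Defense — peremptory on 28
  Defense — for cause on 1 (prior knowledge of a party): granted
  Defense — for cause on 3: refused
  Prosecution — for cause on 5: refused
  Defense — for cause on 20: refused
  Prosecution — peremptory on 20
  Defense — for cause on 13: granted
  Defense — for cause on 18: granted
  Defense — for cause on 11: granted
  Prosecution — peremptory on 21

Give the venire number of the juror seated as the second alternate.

17

Removed: #1, #4, #9, #11, #13, #16, #18, #19, #20, #21, #24, #27, #28. (#3, #5 stay — for-cause denied.)
Filling seats in venire order through position 11: #2, #3, #5, #6, #7, #8, #10, #12, #14, #15, #17.
So alternate 2 is #17.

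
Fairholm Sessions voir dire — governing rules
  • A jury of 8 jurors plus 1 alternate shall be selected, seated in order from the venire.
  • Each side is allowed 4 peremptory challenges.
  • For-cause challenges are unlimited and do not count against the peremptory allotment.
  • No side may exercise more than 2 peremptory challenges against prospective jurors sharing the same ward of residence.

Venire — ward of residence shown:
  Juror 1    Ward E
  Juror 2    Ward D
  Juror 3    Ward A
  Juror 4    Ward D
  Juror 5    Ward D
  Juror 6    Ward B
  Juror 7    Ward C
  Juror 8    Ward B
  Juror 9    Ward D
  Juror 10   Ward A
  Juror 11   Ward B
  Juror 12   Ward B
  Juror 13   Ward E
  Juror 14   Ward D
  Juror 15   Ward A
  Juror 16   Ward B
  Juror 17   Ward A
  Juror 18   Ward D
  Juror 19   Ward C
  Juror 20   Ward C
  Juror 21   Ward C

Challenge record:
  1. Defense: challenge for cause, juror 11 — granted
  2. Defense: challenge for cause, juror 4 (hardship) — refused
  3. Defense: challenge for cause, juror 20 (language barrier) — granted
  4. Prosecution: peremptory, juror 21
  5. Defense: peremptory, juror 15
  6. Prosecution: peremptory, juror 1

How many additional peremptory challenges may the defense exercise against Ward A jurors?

Defense peremptories so far: #15 — 1 of 4 used, 3 left overall.
Against Ward A: #15 — 1 used; per-ward cap 2 leaves 1.
Binding limit: min(3, 1) = 1.

1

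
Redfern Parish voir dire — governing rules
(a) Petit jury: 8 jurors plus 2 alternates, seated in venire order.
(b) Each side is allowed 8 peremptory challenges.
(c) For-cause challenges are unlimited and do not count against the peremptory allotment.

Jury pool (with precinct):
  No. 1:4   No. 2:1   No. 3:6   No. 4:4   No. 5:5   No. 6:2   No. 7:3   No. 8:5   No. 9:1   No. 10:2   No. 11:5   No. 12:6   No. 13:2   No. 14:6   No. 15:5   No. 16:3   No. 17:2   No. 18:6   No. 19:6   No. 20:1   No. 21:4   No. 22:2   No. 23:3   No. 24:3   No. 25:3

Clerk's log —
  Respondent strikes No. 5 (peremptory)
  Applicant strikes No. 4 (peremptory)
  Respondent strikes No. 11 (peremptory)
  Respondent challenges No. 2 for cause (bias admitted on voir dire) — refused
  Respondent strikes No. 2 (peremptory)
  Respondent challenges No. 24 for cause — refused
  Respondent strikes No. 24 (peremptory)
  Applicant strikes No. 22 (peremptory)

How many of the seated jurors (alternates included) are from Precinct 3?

Removed: #2, #4, #5, #11, #22, #24.
Seated (10 incl. alternates): #1, #3, #6, #7, #8, #9, #10, #12, #13, #14.
Of those, in Precinct 3: #7 → 1.

1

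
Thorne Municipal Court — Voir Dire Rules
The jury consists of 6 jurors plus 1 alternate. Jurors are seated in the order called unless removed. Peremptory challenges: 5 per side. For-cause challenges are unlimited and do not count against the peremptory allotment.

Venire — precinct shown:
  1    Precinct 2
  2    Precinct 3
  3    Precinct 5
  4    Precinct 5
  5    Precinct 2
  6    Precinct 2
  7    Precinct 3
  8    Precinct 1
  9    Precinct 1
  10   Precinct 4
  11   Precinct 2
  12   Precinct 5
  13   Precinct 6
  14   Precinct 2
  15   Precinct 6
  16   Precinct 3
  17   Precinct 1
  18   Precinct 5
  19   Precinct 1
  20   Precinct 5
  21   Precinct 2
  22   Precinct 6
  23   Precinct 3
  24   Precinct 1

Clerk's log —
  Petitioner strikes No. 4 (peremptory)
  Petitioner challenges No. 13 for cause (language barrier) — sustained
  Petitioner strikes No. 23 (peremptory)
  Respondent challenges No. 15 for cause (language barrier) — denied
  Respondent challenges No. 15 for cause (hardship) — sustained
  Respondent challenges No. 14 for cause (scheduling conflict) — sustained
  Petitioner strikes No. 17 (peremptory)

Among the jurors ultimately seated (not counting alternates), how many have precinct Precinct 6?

Removed: #4, #13, #14, #15, #17, #23.
Seated jurors 1–6: #1, #2, #3, #5, #6, #7 (alternates #8 not counted).
None of those are in Precinct 6 → 0.

0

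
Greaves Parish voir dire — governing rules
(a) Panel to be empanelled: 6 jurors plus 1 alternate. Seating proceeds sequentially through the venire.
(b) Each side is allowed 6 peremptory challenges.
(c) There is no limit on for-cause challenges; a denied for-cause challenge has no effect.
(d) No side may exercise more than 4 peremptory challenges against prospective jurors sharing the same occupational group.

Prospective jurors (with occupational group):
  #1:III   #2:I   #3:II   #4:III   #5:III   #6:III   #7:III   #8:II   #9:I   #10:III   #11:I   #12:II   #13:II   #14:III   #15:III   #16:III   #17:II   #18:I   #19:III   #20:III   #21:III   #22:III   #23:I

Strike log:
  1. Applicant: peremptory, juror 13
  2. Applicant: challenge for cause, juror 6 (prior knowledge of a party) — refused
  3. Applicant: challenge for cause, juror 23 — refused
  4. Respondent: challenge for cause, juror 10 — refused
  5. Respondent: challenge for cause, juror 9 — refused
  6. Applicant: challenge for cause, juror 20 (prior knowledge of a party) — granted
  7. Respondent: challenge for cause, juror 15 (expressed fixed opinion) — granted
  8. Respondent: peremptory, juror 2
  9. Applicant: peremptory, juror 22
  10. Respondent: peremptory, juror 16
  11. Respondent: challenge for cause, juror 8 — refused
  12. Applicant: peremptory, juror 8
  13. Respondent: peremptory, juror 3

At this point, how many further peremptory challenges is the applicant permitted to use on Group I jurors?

3

Applicant peremptories so far: #13, #22, #8 — 3 of 6 used, 3 left overall.
Against Group I: none yet — per-group cap 4 leaves 4.
Binding limit: min(3, 4) = 3.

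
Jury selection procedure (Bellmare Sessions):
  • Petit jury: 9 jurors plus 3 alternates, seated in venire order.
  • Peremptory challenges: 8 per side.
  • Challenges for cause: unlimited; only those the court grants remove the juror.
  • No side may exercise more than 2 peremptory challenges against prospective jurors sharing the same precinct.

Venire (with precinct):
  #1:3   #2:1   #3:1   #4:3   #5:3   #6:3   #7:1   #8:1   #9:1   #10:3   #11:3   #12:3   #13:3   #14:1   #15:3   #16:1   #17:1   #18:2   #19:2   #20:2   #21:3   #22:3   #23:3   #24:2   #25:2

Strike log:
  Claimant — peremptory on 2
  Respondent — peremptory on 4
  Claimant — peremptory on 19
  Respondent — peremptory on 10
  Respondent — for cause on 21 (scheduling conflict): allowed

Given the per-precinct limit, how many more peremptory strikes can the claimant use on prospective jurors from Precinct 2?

Claimant peremptories so far: #2, #19 — 2 of 8 used, 6 left overall.
Against Precinct 2: #19 — 1 used; per-precinct cap 2 leaves 1.
Binding limit: min(6, 1) = 1.

1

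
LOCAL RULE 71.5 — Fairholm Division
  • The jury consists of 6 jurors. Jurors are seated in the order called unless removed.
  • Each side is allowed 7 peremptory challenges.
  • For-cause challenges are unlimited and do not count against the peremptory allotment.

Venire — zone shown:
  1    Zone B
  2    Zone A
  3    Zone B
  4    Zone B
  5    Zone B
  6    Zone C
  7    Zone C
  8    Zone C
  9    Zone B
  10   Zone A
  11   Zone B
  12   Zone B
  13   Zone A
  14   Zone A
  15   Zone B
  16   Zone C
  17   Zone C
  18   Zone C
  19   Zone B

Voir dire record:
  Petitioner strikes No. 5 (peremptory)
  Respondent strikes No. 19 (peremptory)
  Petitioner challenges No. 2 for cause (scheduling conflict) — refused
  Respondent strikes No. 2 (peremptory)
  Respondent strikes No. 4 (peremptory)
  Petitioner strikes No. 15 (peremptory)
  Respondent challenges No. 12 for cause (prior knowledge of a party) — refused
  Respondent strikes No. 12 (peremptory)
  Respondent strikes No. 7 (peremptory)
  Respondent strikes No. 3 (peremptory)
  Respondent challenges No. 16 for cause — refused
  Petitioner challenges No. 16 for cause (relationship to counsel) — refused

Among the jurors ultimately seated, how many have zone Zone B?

3

Removed: #2, #3, #4, #5, #7, #12, #15, #19.
Seated jurors 1–6: #1, #6, #8, #9, #10, #11.
Of those, in Zone B: #1, #9, #11 → 3.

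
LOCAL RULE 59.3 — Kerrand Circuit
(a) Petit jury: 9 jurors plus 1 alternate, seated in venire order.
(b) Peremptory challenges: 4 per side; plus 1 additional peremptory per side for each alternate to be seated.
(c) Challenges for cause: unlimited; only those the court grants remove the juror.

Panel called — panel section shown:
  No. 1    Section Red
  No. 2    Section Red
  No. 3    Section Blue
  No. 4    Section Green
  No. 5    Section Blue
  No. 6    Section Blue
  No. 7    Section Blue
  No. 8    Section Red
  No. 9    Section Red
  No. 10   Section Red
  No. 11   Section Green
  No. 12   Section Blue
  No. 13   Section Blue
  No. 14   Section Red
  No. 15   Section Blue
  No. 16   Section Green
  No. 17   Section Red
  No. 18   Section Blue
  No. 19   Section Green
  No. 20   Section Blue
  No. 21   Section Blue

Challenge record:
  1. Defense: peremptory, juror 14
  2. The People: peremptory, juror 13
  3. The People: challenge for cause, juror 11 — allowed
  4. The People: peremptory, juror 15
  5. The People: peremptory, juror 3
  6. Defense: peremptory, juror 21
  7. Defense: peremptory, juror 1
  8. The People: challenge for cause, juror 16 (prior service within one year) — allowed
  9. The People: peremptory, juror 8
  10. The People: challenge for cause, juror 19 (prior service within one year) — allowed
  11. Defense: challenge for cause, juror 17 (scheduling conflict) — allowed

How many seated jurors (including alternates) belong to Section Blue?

6

Removed: #1, #3, #8, #11, #13, #14, #15, #16, #17, #19, #21.
Seated (10 incl. alternates): #2, #4, #5, #6, #7, #9, #10, #12, #18, #20.
Of those, in Section Blue: #5, #6, #7, #12, #18, #20 → 6.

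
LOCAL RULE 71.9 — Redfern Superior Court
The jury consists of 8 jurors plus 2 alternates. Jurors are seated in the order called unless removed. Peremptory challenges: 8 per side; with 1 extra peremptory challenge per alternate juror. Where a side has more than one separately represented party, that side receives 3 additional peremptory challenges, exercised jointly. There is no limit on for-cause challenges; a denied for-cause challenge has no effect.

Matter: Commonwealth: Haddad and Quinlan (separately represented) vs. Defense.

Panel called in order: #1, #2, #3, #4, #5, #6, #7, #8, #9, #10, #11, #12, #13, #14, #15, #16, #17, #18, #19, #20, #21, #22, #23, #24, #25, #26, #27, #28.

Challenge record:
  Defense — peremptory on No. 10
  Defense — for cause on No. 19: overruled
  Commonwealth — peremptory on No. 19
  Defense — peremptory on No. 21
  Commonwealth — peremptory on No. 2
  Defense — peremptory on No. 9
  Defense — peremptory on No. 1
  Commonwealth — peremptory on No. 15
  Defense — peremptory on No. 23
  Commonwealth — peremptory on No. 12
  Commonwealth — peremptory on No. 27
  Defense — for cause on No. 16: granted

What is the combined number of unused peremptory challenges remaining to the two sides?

13

Commonwealth allotment: 8 base + 1 × 2 alternates + 3 multi-party = 13. Defense allotment: 8 base + 1 × 2 alternates = 10.
Commonwealth peremptories used: #19, #2, #15, #12, #27 — 5.
Defense peremptories used: #10, #21, #9, #1, #23 — 5 (for-cause on #19, #16 don't count).
Remaining: (13 − 5) + (10 − 5) = 13.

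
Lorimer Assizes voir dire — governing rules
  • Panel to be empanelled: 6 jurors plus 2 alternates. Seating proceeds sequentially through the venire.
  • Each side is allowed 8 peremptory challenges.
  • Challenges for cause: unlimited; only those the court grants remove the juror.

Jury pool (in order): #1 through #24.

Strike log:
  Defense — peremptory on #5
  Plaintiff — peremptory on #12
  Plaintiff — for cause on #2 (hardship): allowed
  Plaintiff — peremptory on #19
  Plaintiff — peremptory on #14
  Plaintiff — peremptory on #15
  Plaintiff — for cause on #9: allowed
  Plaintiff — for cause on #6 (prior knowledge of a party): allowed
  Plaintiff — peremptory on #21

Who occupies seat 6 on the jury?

Removed: #2, #5, #6, #9, #12, #14, #15, #19, #21.
Seating in order: seats 1–6 → #1, #3, #4, #7, #8, #10; alternates → #11, #13.
So seat 6 is #10.

10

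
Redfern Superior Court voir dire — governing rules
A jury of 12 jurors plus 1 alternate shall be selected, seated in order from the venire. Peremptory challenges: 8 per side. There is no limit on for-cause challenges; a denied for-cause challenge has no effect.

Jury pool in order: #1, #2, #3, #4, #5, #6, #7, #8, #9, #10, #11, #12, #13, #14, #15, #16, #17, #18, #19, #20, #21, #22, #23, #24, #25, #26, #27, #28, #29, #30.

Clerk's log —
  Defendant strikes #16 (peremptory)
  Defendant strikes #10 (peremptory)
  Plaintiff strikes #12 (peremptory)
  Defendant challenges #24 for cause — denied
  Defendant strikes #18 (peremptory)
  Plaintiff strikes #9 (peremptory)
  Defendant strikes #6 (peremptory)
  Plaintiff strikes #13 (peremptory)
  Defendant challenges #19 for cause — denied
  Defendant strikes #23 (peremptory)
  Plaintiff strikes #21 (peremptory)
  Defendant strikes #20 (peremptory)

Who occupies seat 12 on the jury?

Removed: #6, #9, #10, #12, #13, #16, #18, #20, #21, #23. (#19, #24 stay — for-cause denied.)
Seating in order: seats 1–12 → #1, #2, #3, #4, #5, #7, #8, #11, #14, #15, #17, #19; alternates → #22.
So seat 12 is #19.

19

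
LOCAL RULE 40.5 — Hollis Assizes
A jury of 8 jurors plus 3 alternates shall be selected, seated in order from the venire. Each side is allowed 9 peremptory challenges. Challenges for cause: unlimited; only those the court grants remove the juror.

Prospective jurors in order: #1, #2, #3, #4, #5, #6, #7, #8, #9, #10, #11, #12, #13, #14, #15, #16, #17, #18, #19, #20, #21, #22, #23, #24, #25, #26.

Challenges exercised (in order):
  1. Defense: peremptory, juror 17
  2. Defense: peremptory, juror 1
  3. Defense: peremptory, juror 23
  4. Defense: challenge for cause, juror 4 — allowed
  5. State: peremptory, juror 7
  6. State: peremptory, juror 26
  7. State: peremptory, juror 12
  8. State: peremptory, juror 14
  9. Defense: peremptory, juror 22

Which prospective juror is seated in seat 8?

Removed: #1, #4, #7, #12, #14, #17, #22, #23, #26.
Seating in order: seats 1–8 → #2, #3, #5, #6, #8, #9, #10, #11; alternates → #13, #15, #16.
So seat 8 is #11.

11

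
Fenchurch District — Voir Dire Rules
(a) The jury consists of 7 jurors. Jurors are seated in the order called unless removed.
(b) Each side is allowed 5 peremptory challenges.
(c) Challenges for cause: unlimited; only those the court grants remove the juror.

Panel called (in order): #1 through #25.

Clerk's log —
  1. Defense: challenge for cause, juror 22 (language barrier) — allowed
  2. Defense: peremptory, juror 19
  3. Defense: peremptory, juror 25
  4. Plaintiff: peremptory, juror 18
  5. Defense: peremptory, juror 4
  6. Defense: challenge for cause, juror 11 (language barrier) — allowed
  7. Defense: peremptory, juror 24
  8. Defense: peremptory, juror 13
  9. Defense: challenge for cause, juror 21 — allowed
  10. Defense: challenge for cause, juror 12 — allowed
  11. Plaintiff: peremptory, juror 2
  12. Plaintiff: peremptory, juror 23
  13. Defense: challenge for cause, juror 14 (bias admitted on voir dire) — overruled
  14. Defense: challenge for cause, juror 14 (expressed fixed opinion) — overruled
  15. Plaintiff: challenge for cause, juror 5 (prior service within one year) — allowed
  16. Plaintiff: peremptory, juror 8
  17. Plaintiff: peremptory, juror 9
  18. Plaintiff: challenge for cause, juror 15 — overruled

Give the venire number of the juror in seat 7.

Removed: #2, #4, #5, #8, #9, #11, #12, #13, #18, #19, #21, #22, #23, #24, #25. (#14, #15 stay — for-cause denied.)
Seating in order: seats 1–7 → #1, #3, #6, #7, #10, #14, #15.
So seat 7 is #15.

15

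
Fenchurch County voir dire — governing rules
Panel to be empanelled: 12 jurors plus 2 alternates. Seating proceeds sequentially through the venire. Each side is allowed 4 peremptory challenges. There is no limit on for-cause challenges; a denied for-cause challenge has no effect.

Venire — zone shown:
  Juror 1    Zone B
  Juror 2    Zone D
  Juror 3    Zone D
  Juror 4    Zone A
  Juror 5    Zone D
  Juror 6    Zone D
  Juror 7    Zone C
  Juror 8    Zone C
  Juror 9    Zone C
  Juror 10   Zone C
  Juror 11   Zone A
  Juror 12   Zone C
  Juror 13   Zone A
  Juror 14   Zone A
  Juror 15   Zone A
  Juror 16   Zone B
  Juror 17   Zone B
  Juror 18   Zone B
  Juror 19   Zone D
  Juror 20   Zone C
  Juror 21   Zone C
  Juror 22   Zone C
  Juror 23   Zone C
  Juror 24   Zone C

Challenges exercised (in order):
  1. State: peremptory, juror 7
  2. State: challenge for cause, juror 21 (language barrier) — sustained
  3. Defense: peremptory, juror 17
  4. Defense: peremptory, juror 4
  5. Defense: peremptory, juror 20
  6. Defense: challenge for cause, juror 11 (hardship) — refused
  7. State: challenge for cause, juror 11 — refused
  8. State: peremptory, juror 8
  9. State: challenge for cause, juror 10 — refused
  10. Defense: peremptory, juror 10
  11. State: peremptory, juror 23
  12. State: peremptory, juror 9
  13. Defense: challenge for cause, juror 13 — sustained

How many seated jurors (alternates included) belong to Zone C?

Removed: #4, #7, #8, #9, #10, #13, #17, #20, #21, #23.
Seated (14 incl. alternates): #1, #2, #3, #5, #6, #11, #12, #14, #15, #16, #18, #19, #22, #24.
Of those, in Zone C: #12, #22, #24 → 3.

3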